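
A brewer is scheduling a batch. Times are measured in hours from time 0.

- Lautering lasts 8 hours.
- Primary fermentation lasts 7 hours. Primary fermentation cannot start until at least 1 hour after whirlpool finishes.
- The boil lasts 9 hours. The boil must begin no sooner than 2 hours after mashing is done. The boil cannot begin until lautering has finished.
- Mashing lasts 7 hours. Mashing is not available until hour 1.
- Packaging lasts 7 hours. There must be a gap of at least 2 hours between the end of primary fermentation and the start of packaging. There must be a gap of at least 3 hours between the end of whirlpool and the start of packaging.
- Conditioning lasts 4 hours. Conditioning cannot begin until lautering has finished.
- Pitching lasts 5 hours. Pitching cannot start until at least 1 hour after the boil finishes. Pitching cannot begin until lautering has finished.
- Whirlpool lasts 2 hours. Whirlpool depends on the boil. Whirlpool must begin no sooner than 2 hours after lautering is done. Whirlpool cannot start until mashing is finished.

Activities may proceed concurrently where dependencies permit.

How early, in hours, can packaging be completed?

Lautering has no prerequisites, so it starts at hour 0 and finishes at hour 8.
After its own release at hour 1, mashing can start at hour 1 and finishes at hour 8.
For the boil: mashing (finishes hour 8, plus 2-hour gap → hour 10); lautering (finishes hour 8). Taking the maximum gives a start of hour 10, and it finishes at 10 + 9 = hour 19.
Whirlpool cannot start until the boil (finishes hour 19); lautering (finishes hour 8, plus 2-hour gap → hour 10); mashing (finishes hour 8). The controlling bound is hour 19, so whirlpool finishes at 19 + 2 = hour 21.
Primary fermentation cannot begin until whirlpool (finishes hour 21, plus 1-hour gap → hour 22). It runs from hour 22 to 22 + 7 = hour 29.
Packaging cannot start until primary fermentation (finishes hour 29, plus 2-hour gap → hour 31); whirlpool (finishes hour 21, plus 3-hour gap → hour 24). The controlling bound is hour 31, so packaging finishes at 31 + 7 = hour 38.

38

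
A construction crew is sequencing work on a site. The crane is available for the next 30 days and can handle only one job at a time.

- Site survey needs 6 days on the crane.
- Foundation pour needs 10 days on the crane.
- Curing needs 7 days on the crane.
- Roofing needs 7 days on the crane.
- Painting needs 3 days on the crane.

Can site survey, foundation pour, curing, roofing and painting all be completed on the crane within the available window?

Running back to back, the jobs need 6 + 10 + 7 + 7 + 3 = 33 days on the crane.
Since 33 > 30, they cannot all fit.

No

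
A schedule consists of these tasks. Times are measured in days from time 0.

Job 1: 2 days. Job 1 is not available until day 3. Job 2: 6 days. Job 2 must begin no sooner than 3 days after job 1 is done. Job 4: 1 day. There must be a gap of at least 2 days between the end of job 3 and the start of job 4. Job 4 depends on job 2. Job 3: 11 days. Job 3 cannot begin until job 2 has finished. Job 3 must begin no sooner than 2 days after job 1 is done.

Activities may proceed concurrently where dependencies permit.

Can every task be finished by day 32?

Yes

Job 1 waits on its own release at day 3, so it starts at day 3 and finishes at 3 + 2 = day 5.
Job 2 cannot begin until job 1 (finishes day 5, plus 3-day gap → day 8). It runs from day 8 to 8 + 6 = day 14.
Job 3 has to wait for job 2 (finishes day 14); job 1 (finishes day 5, plus 2-day gap → day 7). The latest of these is day 14, so job 3 runs day 14 to 14 + 11 = day 25.
For job 4: job 3 (finishes day 25, plus 2-day gap → day 27); job 2 (finishes day 14). Taking the maximum gives a start of day 27, and it finishes at 27 + 1 = day 28.
Every task is finished by day 28, which is no later than the deadline of 32, so the schedule is feasible.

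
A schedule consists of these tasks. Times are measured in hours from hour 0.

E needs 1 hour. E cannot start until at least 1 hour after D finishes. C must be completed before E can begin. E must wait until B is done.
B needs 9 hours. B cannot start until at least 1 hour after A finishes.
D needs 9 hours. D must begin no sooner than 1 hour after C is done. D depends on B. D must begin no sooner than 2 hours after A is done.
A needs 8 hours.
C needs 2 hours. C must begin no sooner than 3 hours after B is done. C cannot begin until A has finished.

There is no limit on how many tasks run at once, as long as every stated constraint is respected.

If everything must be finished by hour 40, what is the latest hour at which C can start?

Nothing follows E; the deadline of hour 40 is its only limit. It must start by 40 − 1 = hour 39.
D feeds into E (must start by hour 39, minus 1-hour gap → hour 38); so D must finish by hour 38 and therefore start by hour 29.
C must finish in time for D (must start by hour 29, minus 1-hour gap → hour 28); E (must start by hour 39). The tightest is hour 28, so C must start by 28 − 2 = hour 26.

26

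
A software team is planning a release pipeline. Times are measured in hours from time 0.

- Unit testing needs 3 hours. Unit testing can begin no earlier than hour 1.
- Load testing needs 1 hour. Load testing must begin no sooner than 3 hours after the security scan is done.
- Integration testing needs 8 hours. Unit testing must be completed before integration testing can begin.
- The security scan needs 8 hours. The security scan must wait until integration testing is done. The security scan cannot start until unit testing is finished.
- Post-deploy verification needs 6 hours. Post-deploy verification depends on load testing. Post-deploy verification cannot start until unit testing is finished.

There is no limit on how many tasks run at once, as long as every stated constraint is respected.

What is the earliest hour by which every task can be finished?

30

Unit testing cannot begin until its own release at hour 1. It runs from hour 1 to 1 + 3 = hour 4.
After unit testing (finishes hour 4), integration testing can start at hour 4 and finishes at hour 12.
The security scan has to wait for integration testing (finishes hour 12); unit testing (finishes hour 4). The latest of these is hour 12, so the security scan runs hour 12 to 12 + 8 = hour 20.
Load testing cannot begin until the security scan (finishes hour 20, plus 3-hour gap → hour 23). It runs from hour 23 to 23 + 1 = hour 24.
Post-deploy verification cannot start until load testing (finishes hour 24); unit testing (finishes hour 4). The controlling bound is hour 24, so post-deploy verification finishes at 24 + 6 = hour 30.
All tasks are finished once the last one completes. Finish times: Unit testing at 4, Integration testing at 12, The security scan at 20, Load testing at 24, Post-deploy verification at 30. The latest is hour 30.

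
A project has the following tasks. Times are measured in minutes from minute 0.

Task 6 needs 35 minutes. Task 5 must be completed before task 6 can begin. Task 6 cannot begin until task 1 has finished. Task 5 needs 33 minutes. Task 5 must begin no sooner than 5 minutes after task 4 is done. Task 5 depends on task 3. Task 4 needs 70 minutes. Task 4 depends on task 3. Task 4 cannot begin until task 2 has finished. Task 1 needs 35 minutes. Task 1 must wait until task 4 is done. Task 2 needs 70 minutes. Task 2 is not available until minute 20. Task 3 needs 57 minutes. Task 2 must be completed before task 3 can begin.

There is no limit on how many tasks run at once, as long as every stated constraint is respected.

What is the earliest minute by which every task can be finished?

290

After its own release at minute 20, task 2 can start at minute 20 and finishes at minute 90.
Task 3 cannot begin until task 2 (finishes minute 90). It runs from minute 90 to 90 + 57 = minute 147.
Task 4 needs all of task 3 (finishes minute 147); task 2 (finishes minute 90). That puts its earliest start at minute 147; it finishes at 147 + 70 = minute 217.
Task 5 needs all of task 4 (finishes minute 217, plus 5-minute gap → minute 222); task 3 (finishes minute 147). That puts its earliest start at minute 222; it finishes at 222 + 33 = minute 255.
Task 1 cannot begin until task 4 (finishes minute 217). It runs from minute 217 to 217 + 35 = minute 252.
For task 6: task 5 (finishes minute 255); task 1 (finishes minute 252). Taking the maximum gives a start of minute 255, and it finishes at 255 + 35 = minute 290.
All tasks are finished once the last one completes. Finish times: Task 1 at 252, Task 2 at 90, Task 3 at 147, Task 4 at 217, Task 5 at 255, Task 6 at 290. The latest is minute 290.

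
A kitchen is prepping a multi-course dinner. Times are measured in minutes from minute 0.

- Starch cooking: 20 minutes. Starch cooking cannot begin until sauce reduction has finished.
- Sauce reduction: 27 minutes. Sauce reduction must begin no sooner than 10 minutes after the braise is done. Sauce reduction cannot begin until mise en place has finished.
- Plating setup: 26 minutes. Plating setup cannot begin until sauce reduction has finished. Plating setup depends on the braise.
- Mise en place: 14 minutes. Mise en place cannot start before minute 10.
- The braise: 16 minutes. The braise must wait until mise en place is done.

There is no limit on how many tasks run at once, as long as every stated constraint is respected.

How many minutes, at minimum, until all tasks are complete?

103

Mise en place waits on its own release at minute 10, so it starts at minute 10 and finishes at 10 + 14 = minute 24.
The braise waits on mise en place (finishes minute 24), so it starts at minute 24 and finishes at 24 + 16 = minute 40.
Sauce reduction needs all of the braise (finishes minute 40, plus 10-minute gap → minute 50); mise en place (finishes minute 24). That puts its earliest start at minute 50; it finishes at 50 + 27 = minute 77.
Plating setup has to wait for sauce reduction (finishes minute 77); the braise (finishes minute 40). The latest of these is minute 77, so plating setup runs minute 77 to 77 + 26 = minute 103.
Starch cooking waits on sauce reduction (finishes minute 77), so it starts at minute 77 and finishes at 77 + 20 = minute 97.
All tasks are finished once the last one completes. Finish times: Mise en place at 24, The braise at 40, Sauce reduction at 77, Starch cooking at 97, Plating setup at 103. The latest is minute 103.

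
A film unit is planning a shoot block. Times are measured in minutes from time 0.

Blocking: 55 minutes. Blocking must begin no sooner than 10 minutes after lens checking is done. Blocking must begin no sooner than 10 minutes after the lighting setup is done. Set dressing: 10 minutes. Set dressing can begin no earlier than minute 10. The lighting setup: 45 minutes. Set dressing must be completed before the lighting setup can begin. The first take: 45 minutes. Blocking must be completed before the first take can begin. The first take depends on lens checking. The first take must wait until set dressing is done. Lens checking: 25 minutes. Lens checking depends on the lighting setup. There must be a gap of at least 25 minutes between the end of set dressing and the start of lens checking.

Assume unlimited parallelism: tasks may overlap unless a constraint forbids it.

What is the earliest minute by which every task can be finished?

200

Set dressing cannot begin until its own release at minute 10. It runs from minute 10 to 10 + 10 = minute 20.
The lighting setup waits on set dressing (finishes minute 20), so it starts at minute 20 and finishes at 20 + 45 = minute 65.
Lens checking cannot start until the lighting setup (finishes minute 65); set dressing (finishes minute 20, plus 25-minute gap → minute 45). The controlling bound is minute 65, so lens checking finishes at 65 + 25 = minute 90.
Blocking has to wait for lens checking (finishes minute 90, plus 10-minute gap → minute 100); the lighting setup (finishes minute 65, plus 10-minute gap → minute 75). The latest of these is minute 100, so blocking runs minute 100 to 100 + 55 = minute 155.
For the first take: blocking (finishes minute 155); lens checking (finishes minute 90); set dressing (finishes minute 20). Taking the maximum gives a start of minute 155, and it finishes at 155 + 45 = minute 200.
All tasks are finished once the last one completes. Finish times: Set dressing at 20, The lighting setup at 65, Lens checking at 90, Blocking at 155, The first take at 200. The latest is minute 200.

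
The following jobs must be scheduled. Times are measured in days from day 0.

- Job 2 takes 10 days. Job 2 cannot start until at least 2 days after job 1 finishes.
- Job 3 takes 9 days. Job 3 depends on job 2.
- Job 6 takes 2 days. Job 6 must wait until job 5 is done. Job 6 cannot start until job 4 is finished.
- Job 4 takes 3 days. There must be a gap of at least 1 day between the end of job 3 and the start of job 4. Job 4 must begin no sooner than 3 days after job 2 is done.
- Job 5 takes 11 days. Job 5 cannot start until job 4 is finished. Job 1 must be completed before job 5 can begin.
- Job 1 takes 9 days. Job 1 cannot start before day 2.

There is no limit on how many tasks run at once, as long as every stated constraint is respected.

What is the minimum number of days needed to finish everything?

Job 1 waits on its own release at day 2, so it starts at day 2 and finishes at 2 + 9 = day 11.
Job 2 cannot begin until job 1 (finishes day 11, plus 2-day gap → day 13). It runs from day 13 to 13 + 10 = day 23.
Job 3 waits on job 2 (finishes day 23), so it starts at day 23 and finishes at 23 + 9 = day 32.
Job 4 has to wait for job 3 (finishes day 32, plus 1-day gap → day 33); job 2 (finishes day 23, plus 3-day gap → day 26). The latest of these is day 33, so job 4 runs day 33 to 33 + 3 = day 36.
For job 5: job 4 (finishes day 36); job 1 (finishes day 11). Taking the maximum gives a start of day 36, and it finishes at 36 + 11 = day 47.
Job 6 cannot start until job 5 (finishes day 47); job 4 (finishes day 36). The controlling bound is day 47, so job 6 finishes at 47 + 2 = day 49.
All tasks are finished once the last one completes. Finish times: Job 1 at 11, Job 2 at 23, Job 3 at 32, Job 4 at 36, Job 5 at 47, Job 6 at 49. The latest is day 49.

49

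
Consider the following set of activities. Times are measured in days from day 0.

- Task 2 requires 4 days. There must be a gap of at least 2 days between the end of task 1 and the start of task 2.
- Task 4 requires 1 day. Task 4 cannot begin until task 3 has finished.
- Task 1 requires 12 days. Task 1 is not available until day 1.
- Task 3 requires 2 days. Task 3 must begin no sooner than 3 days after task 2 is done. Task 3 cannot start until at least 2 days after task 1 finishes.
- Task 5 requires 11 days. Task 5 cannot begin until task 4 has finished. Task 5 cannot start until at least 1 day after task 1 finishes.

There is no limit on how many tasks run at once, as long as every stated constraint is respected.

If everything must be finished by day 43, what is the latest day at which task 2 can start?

To finish by day 43, task 5 (duration 11) must start no later than day 32.
Task 4 has to be done before task 5 (must start by day 32). That means finishing by day 32, i.e. starting by 32 − 1 = day 31.
Task 3 has to be done before task 4 (must start by day 31). That means finishing by day 31, i.e. starting by 31 − 2 = day 29.
Task 2 must finish before task 3 (must start by day 29, minus 3-day gap → day 26). With a 4-day duration, task 2 must start by 26 − 4 = day 22.

22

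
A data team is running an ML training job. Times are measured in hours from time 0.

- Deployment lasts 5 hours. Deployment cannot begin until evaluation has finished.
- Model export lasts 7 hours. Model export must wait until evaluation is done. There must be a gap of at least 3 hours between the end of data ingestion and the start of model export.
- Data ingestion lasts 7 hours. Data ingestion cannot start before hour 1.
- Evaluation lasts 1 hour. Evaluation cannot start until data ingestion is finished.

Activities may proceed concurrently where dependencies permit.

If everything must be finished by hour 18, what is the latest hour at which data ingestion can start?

Nothing follows model export; the deadline of hour 18 is its only limit. It must start by 18 − 7 = hour 11.
To finish by hour 18, deployment (duration 5) must start no later than hour 13.
Evaluation has several dependents: model export (must start by hour 11); deployment (must start by hour 13). The earliest of those limits is hour 11, so evaluation must start by 11 − 1 = hour 10.
Data ingestion feeds evaluation (must start by hour 10); model export (must start by hour 11, minus 3-hour gap → hour 8). Taking the minimum, data ingestion must finish by hour 8 and start by 8 − 7 = hour 1.

1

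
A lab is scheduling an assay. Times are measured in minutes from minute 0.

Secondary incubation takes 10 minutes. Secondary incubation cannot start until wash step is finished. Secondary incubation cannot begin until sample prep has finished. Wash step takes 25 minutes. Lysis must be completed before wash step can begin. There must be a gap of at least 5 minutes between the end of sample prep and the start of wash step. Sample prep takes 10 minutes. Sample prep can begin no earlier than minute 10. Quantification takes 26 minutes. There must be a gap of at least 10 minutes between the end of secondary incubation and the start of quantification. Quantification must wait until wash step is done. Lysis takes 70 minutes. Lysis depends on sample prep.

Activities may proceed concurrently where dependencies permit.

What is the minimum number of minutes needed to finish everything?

161

Sample prep waits on its own release at minute 10, so it starts at minute 10 and finishes at 10 + 10 = minute 20.
Lysis waits on sample prep (finishes minute 20), so it starts at minute 20 and finishes at 20 + 70 = minute 90.
For wash step: lysis (finishes minute 90); sample prep (finishes minute 20, plus 5-minute gap → minute 25). Taking the maximum gives a start of minute 90, and it finishes at 90 + 25 = minute 115.
Secondary incubation needs all of wash step (finishes minute 115); sample prep (finishes minute 20). That puts its earliest start at minute 115; it finishes at 115 + 10 = minute 125.
For quantification: secondary incubation (finishes minute 125, plus 10-minute gap → minute 135); wash step (finishes minute 115). Taking the maximum gives a start of minute 135, and it finishes at 135 + 26 = minute 161.
All tasks are finished once the last one completes. Finish times: Sample prep at 20, Lysis at 90, Wash step at 115, Secondary incubation at 125, Quantification at 161. The latest is minute 161.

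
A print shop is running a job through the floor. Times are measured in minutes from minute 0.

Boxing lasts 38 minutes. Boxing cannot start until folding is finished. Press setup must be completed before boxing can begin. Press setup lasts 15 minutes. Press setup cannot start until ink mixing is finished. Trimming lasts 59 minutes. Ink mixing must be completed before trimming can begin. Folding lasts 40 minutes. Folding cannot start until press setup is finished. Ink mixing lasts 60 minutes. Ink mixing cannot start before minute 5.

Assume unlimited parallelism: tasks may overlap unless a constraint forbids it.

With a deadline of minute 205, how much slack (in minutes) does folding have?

Ink mixing cannot begin until its own release at minute 5. It runs from minute 5 to 5 + 60 = minute 65.
After ink mixing (finishes minute 65), press setup can start at minute 65 and finishes at minute 80.
Folding cannot begin until press setup (finishes minute 80). It runs from minute 80 to 80 + 40 = minute 120.

Working backward from the deadline:
To finish by minute 205, boxing (duration 38) must start no later than minute 167.
Since boxing (must start by minute 167) depends on it, folding must finish by minute 167. Backing off its 40-minute duration gives a latest start of minute 127.
So folding can start as early as minute 80 and as late as minute 127, giving 127 − 80 = 47 minutes of slack.

47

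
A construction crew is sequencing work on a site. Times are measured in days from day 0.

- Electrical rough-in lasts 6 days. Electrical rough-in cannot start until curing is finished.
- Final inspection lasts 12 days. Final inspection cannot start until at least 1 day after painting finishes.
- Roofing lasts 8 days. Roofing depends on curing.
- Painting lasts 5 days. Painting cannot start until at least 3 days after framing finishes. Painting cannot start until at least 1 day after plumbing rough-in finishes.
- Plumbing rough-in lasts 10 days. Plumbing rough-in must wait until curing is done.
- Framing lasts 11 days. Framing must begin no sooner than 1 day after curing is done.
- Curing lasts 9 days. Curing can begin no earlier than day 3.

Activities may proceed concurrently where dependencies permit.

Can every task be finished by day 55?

Yes

After its own release at day 3, curing can start at day 3 and finishes at day 12.
Electrical rough-in cannot begin until curing (finishes day 12). It runs from day 12 to 12 + 6 = day 18.
Plumbing rough-in waits on curing (finishes day 12), so it starts at day 12 and finishes at 12 + 10 = day 22.
Roofing waits on curing (finishes day 12), so it starts at day 12 and finishes at 12 + 8 = day 20.
Framing cannot begin until curing (finishes day 12, plus 1-day gap → day 13). It runs from day 13 to 13 + 11 = day 24.
For painting: framing (finishes day 24, plus 3-day gap → day 27); plumbing rough-in (finishes day 22, plus 1-day gap → day 23). Taking the maximum gives a start of day 27, and it finishes at 27 + 5 = day 32.
Final inspection cannot begin until painting (finishes day 32, plus 1-day gap → day 33). It runs from day 33 to 33 + 12 = day 45.
Every task is finished by day 45, which is no later than the deadline of 55, so the schedule is feasible.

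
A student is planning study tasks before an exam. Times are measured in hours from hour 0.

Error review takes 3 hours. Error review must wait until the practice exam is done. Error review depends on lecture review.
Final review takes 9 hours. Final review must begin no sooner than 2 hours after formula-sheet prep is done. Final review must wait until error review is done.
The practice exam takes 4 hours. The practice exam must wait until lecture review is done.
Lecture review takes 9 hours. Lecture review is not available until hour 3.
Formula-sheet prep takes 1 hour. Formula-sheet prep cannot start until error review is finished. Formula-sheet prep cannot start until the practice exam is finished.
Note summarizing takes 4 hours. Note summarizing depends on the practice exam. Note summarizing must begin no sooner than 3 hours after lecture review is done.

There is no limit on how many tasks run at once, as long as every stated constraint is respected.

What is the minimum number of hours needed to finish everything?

Lecture review waits on its own release at hour 3, so it starts at hour 3 and finishes at 3 + 9 = hour 12.
The practice exam cannot begin until lecture review (finishes hour 12). It runs from hour 12 to 12 + 4 = hour 16.
Note summarizing cannot start until the practice exam (finishes hour 16); lecture review (finishes hour 12, plus 3-hour gap → hour 15). The controlling bound is hour 16, so note summarizing finishes at 16 + 4 = hour 20.
Error review has to wait for the practice exam (finishes hour 16); lecture review (finishes hour 12). The latest of these is hour 16, so error review runs hour 16 to 16 + 3 = hour 19.
For formula-sheet prep: error review (finishes hour 19); the practice exam (finishes hour 16). Taking the maximum gives a start of hour 19, and it finishes at 19 + 1 = hour 20.
Final review has to wait for formula-sheet prep (finishes hour 20, plus 2-hour gap → hour 22); error review (finishes hour 19). The latest of these is hour 22, so final review runs hour 22 to 22 + 9 = hour 31.
All tasks are finished once the last one completes. Finish times: Lecture review at 12, The practice exam at 16, Error review at 19, Note summarizing at 20, Formula-sheet prep at 20, Final review at 31. The latest is hour 31.

31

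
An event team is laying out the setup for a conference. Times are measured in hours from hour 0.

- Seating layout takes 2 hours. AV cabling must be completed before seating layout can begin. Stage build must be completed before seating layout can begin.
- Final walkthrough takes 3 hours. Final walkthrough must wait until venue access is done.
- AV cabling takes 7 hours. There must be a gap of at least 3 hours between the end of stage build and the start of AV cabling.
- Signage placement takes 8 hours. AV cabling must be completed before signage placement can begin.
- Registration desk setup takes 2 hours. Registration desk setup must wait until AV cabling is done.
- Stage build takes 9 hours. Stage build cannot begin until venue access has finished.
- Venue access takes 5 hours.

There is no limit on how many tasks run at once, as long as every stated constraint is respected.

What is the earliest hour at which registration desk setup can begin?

Venue access can start immediately at hour 0; it finishes at hour 5.
After venue access (finishes hour 5), stage build can start at hour 5 and finishes at hour 14.
AV cabling cannot begin until stage build (finishes hour 14, plus 3-hour gap → hour 17). It runs from hour 17 to 17 + 7 = hour 24.
Registration desk setup waits on AV cabling (finishes hour 24), so the earliest it can start is hour 24.

24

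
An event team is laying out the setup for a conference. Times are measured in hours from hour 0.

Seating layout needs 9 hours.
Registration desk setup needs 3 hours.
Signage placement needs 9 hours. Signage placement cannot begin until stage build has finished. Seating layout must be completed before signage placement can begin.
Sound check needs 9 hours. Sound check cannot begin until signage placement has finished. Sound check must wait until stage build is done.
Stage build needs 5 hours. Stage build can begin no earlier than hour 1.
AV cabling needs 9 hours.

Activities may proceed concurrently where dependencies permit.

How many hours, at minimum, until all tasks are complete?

27

Nothing blocks registration desk setup, so it runs from hour 0 to hour 3.
Seating layout can start immediately at hour 0; it finishes at hour 9.
AV cabling can start immediately at hour 0; it finishes at hour 9.
After its own release at hour 1, stage build can start at hour 1 and finishes at hour 6.
Signage placement needs all of stage build (finishes hour 6); seating layout (finishes hour 9). That puts its earliest start at hour 9; it finishes at 9 + 9 = hour 18.
Sound check has to wait for signage placement (finishes hour 18); stage build (finishes hour 6). The latest of these is hour 18, so sound check runs hour 18 to 18 + 9 = hour 27.
All tasks are finished once the last one completes. Finish times: Stage build at 6, AV cabling at 9, Seating layout at 9, Registration desk setup at 3, Signage placement at 18, Sound check at 27. The latest is hour 27.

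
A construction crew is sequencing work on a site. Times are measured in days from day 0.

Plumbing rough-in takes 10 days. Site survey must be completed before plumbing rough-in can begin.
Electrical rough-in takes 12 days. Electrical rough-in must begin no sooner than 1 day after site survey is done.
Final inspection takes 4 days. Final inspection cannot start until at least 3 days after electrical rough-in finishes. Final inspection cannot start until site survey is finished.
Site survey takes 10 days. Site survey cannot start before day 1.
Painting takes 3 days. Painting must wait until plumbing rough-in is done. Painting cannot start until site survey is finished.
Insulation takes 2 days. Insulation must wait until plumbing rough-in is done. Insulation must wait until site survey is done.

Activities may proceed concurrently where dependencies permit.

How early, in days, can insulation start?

Site survey waits on its own release at day 1, so it starts at day 1 and finishes at 1 + 10 = day 11.
After site survey (finishes day 11), plumbing rough-in can start at day 11 and finishes at day 21.
Insulation waits on plumbing rough-in (finishes day 21); site survey (finishes day 11). The latest of these is day 21, which is the earliest insulation can start.

21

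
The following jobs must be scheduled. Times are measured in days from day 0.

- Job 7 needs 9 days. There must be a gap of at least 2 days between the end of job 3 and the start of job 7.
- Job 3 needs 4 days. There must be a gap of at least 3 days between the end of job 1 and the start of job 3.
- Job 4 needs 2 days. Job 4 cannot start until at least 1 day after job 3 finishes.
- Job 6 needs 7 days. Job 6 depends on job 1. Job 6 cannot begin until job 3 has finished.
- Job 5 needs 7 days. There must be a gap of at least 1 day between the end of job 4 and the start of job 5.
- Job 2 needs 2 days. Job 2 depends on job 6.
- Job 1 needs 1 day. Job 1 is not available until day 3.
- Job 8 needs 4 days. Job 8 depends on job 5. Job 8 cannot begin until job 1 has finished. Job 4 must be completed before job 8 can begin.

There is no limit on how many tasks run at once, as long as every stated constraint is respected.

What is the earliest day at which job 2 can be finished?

Job 1 cannot begin until its own release at day 3. It runs from day 3 to 3 + 1 = day 4.
Job 3 waits on job 1 (finishes day 4, plus 3-day gap → day 7), so it starts at day 7 and finishes at 7 + 4 = day 11.
Job 6 cannot start until job 1 (finishes day 4); job 3 (finishes day 11). The controlling bound is day 11, so job 6 finishes at 11 + 7 = day 18.
Job 2 waits on job 6 (finishes day 18), so it starts at day 18 and finishes at 18 + 2 = day 20.

20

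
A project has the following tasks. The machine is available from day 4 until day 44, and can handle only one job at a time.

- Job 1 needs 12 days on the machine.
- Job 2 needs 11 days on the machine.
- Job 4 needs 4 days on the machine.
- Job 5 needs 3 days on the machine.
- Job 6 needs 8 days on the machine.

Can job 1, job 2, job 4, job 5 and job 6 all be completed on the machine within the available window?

Yes

The machine window is 44 − 4 = 40 days.
Running back to back, the jobs need 12 + 11 + 4 + 3 + 8 = 38 days on the machine.
Since 38 ≤ 40, they fit within the window.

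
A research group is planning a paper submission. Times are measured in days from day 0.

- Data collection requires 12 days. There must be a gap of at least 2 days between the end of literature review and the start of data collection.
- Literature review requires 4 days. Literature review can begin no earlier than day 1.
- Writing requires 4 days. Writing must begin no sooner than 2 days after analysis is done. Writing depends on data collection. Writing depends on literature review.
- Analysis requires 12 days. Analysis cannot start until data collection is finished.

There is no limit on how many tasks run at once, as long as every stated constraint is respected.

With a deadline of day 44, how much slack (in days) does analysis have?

Literature review cannot begin until its own release at day 1. It runs from day 1 to 1 + 4 = day 5.
Data collection waits on literature review (finishes day 5, plus 2-day gap → day 7), so it starts at day 7 and finishes at 7 + 12 = day 19.
After data collection (finishes day 19), analysis can start at day 19 and finishes at day 31.

Working backward from the deadline:
Writing has no dependents, so it just needs to finish by day 44. Starting by 44 − 4 = day 40 achieves that.
Analysis feeds into writing (must start by day 40, minus 2-day gap → day 38); so analysis must finish by day 38 and therefore start by day 26.
So analysis can start as early as day 19 and as late as day 26, giving 26 − 19 = 7 days of slack.

7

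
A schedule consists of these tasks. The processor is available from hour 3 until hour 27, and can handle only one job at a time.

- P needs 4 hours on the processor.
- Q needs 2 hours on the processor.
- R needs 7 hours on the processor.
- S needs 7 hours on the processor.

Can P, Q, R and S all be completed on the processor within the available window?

The processor window is 27 − 3 = 24 hours.
Running back to back, the jobs need 4 + 2 + 7 + 7 = 20 hours on the processor.
Since 20 ≤ 24, they fit within the window.

Yes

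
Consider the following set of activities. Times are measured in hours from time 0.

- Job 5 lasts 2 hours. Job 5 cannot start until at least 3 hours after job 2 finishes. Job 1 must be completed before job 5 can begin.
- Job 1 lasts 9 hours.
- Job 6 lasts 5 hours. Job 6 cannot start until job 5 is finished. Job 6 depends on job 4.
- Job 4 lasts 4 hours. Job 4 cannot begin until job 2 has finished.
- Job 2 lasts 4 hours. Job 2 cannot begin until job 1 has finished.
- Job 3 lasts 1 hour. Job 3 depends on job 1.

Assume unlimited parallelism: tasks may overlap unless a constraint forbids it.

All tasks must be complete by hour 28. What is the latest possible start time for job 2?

14

Job 6 has no dependents, so it just needs to finish by hour 28. Starting by 28 − 5 = hour 23 achieves that.
Job 4 must finish before job 6 (must start by hour 23). With a 4-hour duration, job 4 must start by 23 − 4 = hour 19.
Job 5 feeds into job 6 (must start by hour 23); so job 5 must finish by hour 23 and therefore start by hour 21.
Job 2 has several dependents: job 4 (must start by hour 19); job 5 (must start by hour 21, minus 3-hour gap → hour 18). The earliest of those limits is hour 18, so job 2 must start by 18 − 4 = hour 14.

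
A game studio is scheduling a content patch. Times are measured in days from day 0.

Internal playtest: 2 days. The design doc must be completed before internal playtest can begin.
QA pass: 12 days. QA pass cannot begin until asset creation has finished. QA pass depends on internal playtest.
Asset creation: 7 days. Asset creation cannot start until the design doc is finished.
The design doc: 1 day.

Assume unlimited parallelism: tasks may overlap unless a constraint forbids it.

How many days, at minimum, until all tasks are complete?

20

The design doc can start immediately at day 0; it finishes at day 1.
Internal playtest waits on the design doc (finishes day 1), so it starts at day 1 and finishes at 1 + 2 = day 3.
Asset creation waits on the design doc (finishes day 1), so it starts at day 1 and finishes at 1 + 7 = day 8.
For QA pass: asset creation (finishes day 8); internal playtest (finishes day 3). Taking the maximum gives a start of day 8, and it finishes at 8 + 12 = day 20.
All tasks are finished once the last one completes. Finish times: The design doc at 1, Asset creation at 8, Internal playtest at 3, QA pass at 20. The latest is day 20.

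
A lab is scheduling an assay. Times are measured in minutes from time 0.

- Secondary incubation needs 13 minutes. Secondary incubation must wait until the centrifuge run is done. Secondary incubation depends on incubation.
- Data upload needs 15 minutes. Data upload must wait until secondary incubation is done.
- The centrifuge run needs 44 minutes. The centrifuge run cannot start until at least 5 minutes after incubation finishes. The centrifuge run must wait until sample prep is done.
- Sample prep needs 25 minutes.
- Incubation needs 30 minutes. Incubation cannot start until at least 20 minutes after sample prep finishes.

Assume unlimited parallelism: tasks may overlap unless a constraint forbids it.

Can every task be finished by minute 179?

Sample prep has no prerequisites, so it starts at minute 0 and finishes at minute 25.
After sample prep (finishes minute 25, plus 20-minute gap → minute 45), incubation can start at minute 45 and finishes at minute 75.
The centrifuge run needs all of incubation (finishes minute 75, plus 5-minute gap → minute 80); sample prep (finishes minute 25). That puts its earliest start at minute 80; it finishes at 80 + 44 = minute 124.
Secondary incubation has to wait for the centrifuge run (finishes minute 124); incubation (finishes minute 75). The latest of these is minute 124, so secondary incubation runs minute 124 to 124 + 13 = minute 137.
After secondary incubation (finishes minute 137), data upload can start at minute 137 and finishes at minute 152.
Every task is finished by minute 152, which is no later than the deadline of 179, so the schedule is feasible.

Yes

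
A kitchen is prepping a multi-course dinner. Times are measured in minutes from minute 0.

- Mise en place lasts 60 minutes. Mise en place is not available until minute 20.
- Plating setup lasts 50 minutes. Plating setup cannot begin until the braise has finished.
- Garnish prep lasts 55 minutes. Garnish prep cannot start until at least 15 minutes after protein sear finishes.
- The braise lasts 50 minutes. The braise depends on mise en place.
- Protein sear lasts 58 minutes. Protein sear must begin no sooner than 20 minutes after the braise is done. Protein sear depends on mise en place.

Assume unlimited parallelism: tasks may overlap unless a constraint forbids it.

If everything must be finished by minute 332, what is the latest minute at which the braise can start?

134

Nothing follows garnish prep; the deadline of minute 332 is its only limit. It must start by 332 − 55 = minute 277.
Protein sear feeds into garnish prep (must start by minute 277, minus 15-minute gap → minute 262); so protein sear must finish by minute 262 and therefore start by minute 204.
Nothing follows plating setup; the deadline of minute 332 is its only limit. It must start by 332 − 50 = minute 282.
For the braise: protein sear (must start by minute 204, minus 20-minute gap → minute 184); plating setup (must start by minute 282). The most restrictive is minute 184; with a 50-minute duration, the braise must start by minute 134.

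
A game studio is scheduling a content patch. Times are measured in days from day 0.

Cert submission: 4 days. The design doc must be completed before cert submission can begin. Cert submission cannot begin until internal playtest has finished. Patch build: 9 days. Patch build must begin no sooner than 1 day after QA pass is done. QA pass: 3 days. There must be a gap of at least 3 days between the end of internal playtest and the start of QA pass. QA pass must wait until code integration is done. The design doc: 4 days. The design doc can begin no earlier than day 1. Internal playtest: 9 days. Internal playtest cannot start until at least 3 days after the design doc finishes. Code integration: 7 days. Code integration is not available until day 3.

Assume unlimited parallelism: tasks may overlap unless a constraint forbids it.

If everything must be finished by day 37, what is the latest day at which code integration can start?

Patch build has no dependents, so it just needs to finish by day 37. Starting by 37 − 9 = day 28 achieves that.
QA pass has to be done before patch build (must start by day 28, minus 1-day gap → day 27). That means finishing by day 27, i.e. starting by 27 − 3 = day 24.
Code integration must finish before QA pass (must start by day 24). With a 7-day duration, code integration must start by 24 − 7 = day 17.

17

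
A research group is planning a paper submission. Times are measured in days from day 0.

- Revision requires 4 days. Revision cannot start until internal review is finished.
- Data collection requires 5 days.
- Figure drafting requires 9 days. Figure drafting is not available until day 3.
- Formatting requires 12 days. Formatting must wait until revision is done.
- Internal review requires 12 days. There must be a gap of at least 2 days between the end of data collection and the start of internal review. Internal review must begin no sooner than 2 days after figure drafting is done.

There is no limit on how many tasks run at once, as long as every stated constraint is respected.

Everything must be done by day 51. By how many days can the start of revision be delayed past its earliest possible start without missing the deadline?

After its own release at day 3, figure drafting can start at day 3 and finishes at day 12.
Nothing blocks data collection, so it runs from day 0 to day 5.
Internal review cannot start until data collection (finishes day 5, plus 2-day gap → day 7); figure drafting (finishes day 12, plus 2-day gap → day 14). The controlling bound is day 14, so internal review finishes at 14 + 12 = day 26.
Revision cannot begin until internal review (finishes day 26). It runs from day 26 to 26 + 4 = day 30.

Working backward from the deadline:
To finish by day 51, formatting (duration 12) must start no later than day 39.
Revision must finish before formatting (must start by day 39). With a 4-day duration, revision must start by 39 − 4 = day 35.
So revision can start as early as day 26 and as late as day 35, giving 35 − 26 = 9 days of slack.

9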